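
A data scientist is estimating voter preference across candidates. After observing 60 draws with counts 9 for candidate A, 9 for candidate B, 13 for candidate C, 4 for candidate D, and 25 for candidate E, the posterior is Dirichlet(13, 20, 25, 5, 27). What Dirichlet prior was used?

For a Dirichlet(α) prior with multinomial counts c, the posterior is Dirichlet(α + c) componentwise.
Subtract each count from the matching posterior parameter: 13−9=4, 20−9=11, 25−13=12, 5−4=1, 27−25=2.

Dirichlet(4, 11, 12, 1, 2)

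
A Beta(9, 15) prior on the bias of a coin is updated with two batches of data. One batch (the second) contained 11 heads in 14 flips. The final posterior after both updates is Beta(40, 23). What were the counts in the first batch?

Because Beta–binomial updating is additive in the counts, the combined data contributed (α_post−α_prior, β_post−β_prior) successes and failures.
Total across both batches: 40−9=31 heads, 23−15=8 tails.
Subtract the second batch: 31−11=20 heads and 8−3=5 tails.

20 heads and 5 tails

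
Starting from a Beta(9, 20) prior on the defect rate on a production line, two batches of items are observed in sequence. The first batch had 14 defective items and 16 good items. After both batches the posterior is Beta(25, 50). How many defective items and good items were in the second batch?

2 defective items and 14 good items

Because Beta–binomial updating is additive in the counts, the combined data contributed (α_post−α_prior, β_post−β_prior) successes and failures.
Total across both batches: 25−9=16 defective items, 50−20=30 good items.
Subtract the first batch: 16−14=2 defective items and 30−16=14 good items.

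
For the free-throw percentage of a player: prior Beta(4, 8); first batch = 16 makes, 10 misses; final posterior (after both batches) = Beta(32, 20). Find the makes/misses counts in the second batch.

Because Beta–binomial updating is additive in the counts, the combined data contributed (α_post−α_prior, β_post−β_prior) successes and failures.
Total across both batches: 32−4=28 makes, 20−8=12 misses.
Subtract the first batch: 28−16=12 makes and 12−10=2 misses.

12 makes and 2 misses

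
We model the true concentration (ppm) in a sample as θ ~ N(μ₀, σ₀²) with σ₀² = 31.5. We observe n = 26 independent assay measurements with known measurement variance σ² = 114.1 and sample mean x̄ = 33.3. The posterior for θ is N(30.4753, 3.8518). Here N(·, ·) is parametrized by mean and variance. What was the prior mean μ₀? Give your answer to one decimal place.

With known observation variance, the Normal–Normal posterior has precision τ_n = τ₀ + n/σ² and mean μ_n = (τ₀μ₀ + (n/σ²)x̄)/τ_n.
Here τ₀ = 1/31.5 = 0.031746 and τ_data = 26/114.1 = 0.227870, so τ_n = 0.259616.
Rearranging for μ₀: μ₀ = (μ_n·τ_n − τ_data·x̄)/τ₀ = (30.4753·0.259616 − 0.227870·33.3) / 0.031746 = 0.323804/0.031746 ≈ 10.2.

μ₀ = 10.2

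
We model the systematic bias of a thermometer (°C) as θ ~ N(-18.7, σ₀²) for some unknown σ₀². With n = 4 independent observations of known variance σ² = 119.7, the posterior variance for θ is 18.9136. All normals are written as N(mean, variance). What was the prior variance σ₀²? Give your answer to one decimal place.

Posterior precision equals prior precision plus data precision: 1/σ_n² = 1/σ₀² + n/σ².
So 1/σ₀² = 1/18.9136 − 4/119.7 = 0.052872 − 0.033417 = 0.019455.
Hence σ₀² = 1/0.019455 ≈ 51.4.

σ₀² = 51.4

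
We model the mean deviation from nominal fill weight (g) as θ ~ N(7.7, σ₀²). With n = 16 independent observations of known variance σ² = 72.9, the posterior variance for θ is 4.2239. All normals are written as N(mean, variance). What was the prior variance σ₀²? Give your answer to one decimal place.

Posterior precision equals prior precision plus data precision: 1/σ_n² = 1/σ₀² + n/σ².
So 1/σ₀² = 1/4.2239 − 16/72.9 = 0.236748 − 0.219479 = 0.017269.
Hence σ₀² = 1/0.017269 ≈ 57.9.

σ₀² = 57.9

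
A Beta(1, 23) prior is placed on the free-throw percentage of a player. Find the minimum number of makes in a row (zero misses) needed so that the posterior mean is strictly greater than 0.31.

After k makes and 0 misses the posterior is Beta(1+k, 23), with mean (1+k)/(1+23+k).
Set (1+k)/(24+k) > 0.31 and solve: k > (0.31·24 − 1)/(1 − 0.31) = 9.333.
The smallest integer exceeding 9.333 is 10, and checking k=10: (11)/(34) = 0.3235 > 0.31.

k = 10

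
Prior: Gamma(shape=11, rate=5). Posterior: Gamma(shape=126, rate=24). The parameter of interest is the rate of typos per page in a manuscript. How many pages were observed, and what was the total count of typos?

A Gamma(α, β) prior (rate parametrization) on a Poisson rate with n observations summing to S gives posterior Gamma(α+S, β+n).
Matching: Σxᵢ = 126 − 11 = 115 and n = 24 − 5 = 19.

n = 19 pages with total 115 typos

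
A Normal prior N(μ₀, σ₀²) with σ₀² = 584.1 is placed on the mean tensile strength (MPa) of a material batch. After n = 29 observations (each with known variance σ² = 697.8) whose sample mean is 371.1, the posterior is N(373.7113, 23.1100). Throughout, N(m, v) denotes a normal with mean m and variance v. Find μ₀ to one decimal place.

μ₀ = 437.1

The posterior mean is a precision-weighted average: μ_n = (τ₀μ₀ + τ_data·x̄)/(τ₀+τ_data), with τ₀=1/σ₀² and τ_data=n/σ².
Here τ₀ = 1/584.1 = 0.001712 and τ_data = 29/697.8 = 0.041559, so τ_n = 0.043271.
Rearranging for μ₀: μ₀ = (μ_n·τ_n − τ_data·x̄)/τ₀ = (373.7113·0.043271 − 0.041559·371.1) / 0.001712 = 0.748317/0.001712 ≈ 437.1.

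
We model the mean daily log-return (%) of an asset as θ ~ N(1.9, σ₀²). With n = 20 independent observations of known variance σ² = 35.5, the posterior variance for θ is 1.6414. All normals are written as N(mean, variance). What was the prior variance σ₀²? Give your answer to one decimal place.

Posterior precision equals prior precision plus data precision: 1/σ_n² = 1/σ₀² + n/σ².
So 1/σ₀² = 1/1.6414 − 20/35.5 = 0.609236 − 0.563380 = 0.045856.
Hence σ₀² = 1/0.045856 ≈ 21.8.

σ₀² = 21.8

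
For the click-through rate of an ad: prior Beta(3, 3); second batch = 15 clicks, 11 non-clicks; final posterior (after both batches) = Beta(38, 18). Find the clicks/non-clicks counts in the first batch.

Because Beta–binomial updating is additive in the counts, the combined data contributed (α_post−α_prior, β_post−β_prior) successes and failures.
Total across both batches: 38−3=35 clicks, 18−3=15 non-clicks.
Subtract the second batch: 35−15=20 clicks and 15−11=4 non-clicks.

20 clicks and 4 non-clicks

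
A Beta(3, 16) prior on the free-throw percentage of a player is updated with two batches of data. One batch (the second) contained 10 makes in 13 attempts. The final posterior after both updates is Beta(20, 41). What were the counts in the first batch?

7 makes and 22 misses

Sequential conjugate updates are equivalent to a single update on the pooled data, so total successes = posterior α − prior α and total failures = posterior β − prior β.
Total across both batches: 20−3=17 makes, 41−16=25 misses.
Subtract the second batch: 17−10=7 makes and 25−3=22 misses.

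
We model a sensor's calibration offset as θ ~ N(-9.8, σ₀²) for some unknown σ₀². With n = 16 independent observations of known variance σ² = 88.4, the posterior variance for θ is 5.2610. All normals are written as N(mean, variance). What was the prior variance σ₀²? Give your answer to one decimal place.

σ₀² = 110.1

Posterior precision equals prior precision plus data precision: 1/σ_n² = 1/σ₀² + n/σ².
So 1/σ₀² = 1/5.2610 − 16/88.4 = 0.190078 − 0.180995 = 0.009083.
Hence σ₀² = 1/0.009083 ≈ 110.1.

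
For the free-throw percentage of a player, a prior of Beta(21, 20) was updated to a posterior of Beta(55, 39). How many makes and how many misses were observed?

Under Beta–binomial conjugacy the posterior parameters are (α+s, β+f).
So s = 55 − 21 = 34 and f = 39 − 20 = 19.

34 makes and 19 misses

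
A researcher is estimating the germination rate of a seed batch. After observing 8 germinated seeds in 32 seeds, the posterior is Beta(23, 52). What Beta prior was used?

Beta is conjugate to the binomial likelihood: posterior = Beta(α+s, β+f).
Subtract the data counts: 23−8=15, 52−24=28.

Beta(15, 28)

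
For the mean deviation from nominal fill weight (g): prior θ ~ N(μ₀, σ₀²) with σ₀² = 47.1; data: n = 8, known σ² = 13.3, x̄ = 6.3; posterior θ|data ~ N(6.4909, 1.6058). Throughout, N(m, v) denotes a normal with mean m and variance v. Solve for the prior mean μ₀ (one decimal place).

With known observation variance, the Normal–Normal posterior has precision τ_n = τ₀ + n/σ² and mean μ_n = (τ₀μ₀ + (n/σ²)x̄)/τ_n.
Here τ₀ = 1/47.1 = 0.021231 and τ_data = 8/13.3 = 0.601504, so τ_n = 0.622735.
Rearranging for μ₀: μ₀ = (μ_n·τ_n − τ_data·x̄)/τ₀ = (6.4909·0.622735 − 0.601504·6.3) / 0.021231 = 0.252635/0.021231 ≈ 11.9.

μ₀ = 11.9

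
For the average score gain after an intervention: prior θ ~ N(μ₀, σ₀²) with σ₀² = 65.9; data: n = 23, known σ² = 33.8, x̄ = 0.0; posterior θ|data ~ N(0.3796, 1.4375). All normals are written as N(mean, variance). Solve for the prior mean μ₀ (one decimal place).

μ₀ = 17.4

With known observation variance, the Normal–Normal posterior has precision τ_n = τ₀ + n/σ² and mean μ_n = (τ₀μ₀ + (n/σ²)x̄)/τ_n.
Here τ₀ = 1/65.9 = 0.015175 and τ_data = 23/33.8 = 0.680473, so τ_n = 0.695648.
Rearranging for μ₀: μ₀ = (μ_n·τ_n − τ_data·x̄)/τ₀ = (0.3796·0.695648 − 0.680473·0.0) / 0.015175 = 0.264068/0.015175 ≈ 17.4.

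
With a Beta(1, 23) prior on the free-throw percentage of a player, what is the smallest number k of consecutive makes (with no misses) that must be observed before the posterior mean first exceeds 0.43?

k = 17

After k makes and 0 misses the posterior is Beta(1+k, 23), with mean (1+k)/(1+23+k).
Set (1+k)/(24+k) > 0.43 and solve: k > (0.43·24 − 1)/(1 − 0.43) = 16.351.
The smallest integer exceeding 16.351 is 17, and checking k=17: (18)/(41) = 0.4390 > 0.43.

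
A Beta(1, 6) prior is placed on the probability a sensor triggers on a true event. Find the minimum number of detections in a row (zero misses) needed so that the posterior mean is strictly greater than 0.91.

After k detections and 0 misses the posterior is Beta(1+k, 6), with mean (1+k)/(1+6+k).
Set (1+k)/(7+k) > 0.91 and solve: k > (0.91·7 − 1)/(1 − 0.91) = 59.667.
The smallest integer exceeding 59.667 is 60.

k = 60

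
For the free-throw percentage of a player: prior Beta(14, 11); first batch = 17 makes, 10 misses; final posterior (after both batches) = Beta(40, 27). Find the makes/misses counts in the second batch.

Because Beta–binomial updating is additive in the counts, the combined data contributed (α_post−α_prior, β_post−β_prior) successes and failures.
Total across both batches: 40−14=26 makes, 27−11=16 misses.
Subtract the first batch: 26−17=9 makes and 16−10=6 misses.

9 makes and 6 misses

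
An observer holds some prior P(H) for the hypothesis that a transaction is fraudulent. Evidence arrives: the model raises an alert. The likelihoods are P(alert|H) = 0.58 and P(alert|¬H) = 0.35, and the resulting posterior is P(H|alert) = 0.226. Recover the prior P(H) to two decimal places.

P(H) = 0.15

In odds form, posterior odds = prior odds × likelihood ratio, so prior odds = posterior odds ÷ LR.
Posterior odds = 0.226/(1−0.226) = 0.2920. LR = 0.58/0.35 = 1.6571.
Prior odds = 0.2920/1.6571 = 0.1762, so P(H) = 0.1762/(1+0.1762) ≈ 0.15.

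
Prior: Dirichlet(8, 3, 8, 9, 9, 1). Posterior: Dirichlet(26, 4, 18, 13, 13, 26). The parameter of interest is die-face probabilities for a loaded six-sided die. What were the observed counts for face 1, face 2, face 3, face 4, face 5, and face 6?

For a Dirichlet(α) prior with multinomial counts c, the posterior is Dirichlet(α + c) componentwise.
Counts are posterior − prior componentwise: 26−8=18, 4−3=1, 18−8=10, 13−9=4, 13−9=4, 26−1=25.

counts (18, 1, 10, 4, 4, 25)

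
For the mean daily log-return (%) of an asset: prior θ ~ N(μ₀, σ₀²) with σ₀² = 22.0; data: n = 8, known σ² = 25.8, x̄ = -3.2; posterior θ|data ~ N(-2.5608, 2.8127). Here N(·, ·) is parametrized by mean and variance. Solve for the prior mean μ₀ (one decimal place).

μ₀ = 1.8

With known observation variance, the Normal–Normal posterior has precision τ_n = τ₀ + n/σ² and mean μ_n = (τ₀μ₀ + (n/σ²)x̄)/τ_n.
Here τ₀ = 1/22.0 = 0.045455 and τ_data = 8/25.8 = 0.310078, so τ_n = 0.355533.
Rearranging for μ₀: μ₀ = (μ_n·τ_n − τ_data·x̄)/τ₀ = (-2.5608·0.355533 − 0.310078·-3.2) / 0.045455 = 0.081801/0.045455 ≈ 1.8.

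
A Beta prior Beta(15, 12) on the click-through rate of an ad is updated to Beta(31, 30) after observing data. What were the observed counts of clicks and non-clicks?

Beta is conjugate to the binomial likelihood: posterior = Beta(α+s, β+f).
So s = 31 − 15 = 16 and f = 30 − 12 = 18.

16 clicks and 18 non-clicks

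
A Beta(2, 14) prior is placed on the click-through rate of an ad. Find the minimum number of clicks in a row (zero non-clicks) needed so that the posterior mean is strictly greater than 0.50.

k = 13

After k clicks and 0 non-clicks the posterior is Beta(2+k, 14), with mean (2+k)/(2+14+k).
Set (2+k)/(16+k) > 0.50 and solve: k > (0.50·16 − 2)/(1 − 0.50) = 12.000.
The smallest integer exceeding 12.000 is 13, and checking k=13: (15)/(29) = 0.5172 > 0.50.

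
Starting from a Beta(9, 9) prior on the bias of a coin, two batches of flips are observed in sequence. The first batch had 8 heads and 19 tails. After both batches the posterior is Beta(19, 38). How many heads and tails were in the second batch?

Sequential conjugate updates are equivalent to a single update on the pooled data, so total successes = posterior α − prior α and total failures = posterior β − prior β.
Total across both batches: 19−9=10 heads, 38−9=29 tails.
Subtract the first batch: 10−8=2 heads and 29−19=10 tails.

2 heads and 10 tails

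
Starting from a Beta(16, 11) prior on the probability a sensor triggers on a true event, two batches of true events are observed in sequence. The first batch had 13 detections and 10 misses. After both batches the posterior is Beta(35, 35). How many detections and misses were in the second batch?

6 detections and 14 misses

Sequential conjugate updates are equivalent to a single update on the pooled data, so total successes = posterior α − prior α and total failures = posterior β − prior β.
Total across both batches: 35−16=19 detections, 35−11=24 misses.
Subtract the first batch: 19−13=6 detections and 24−10=14 misses.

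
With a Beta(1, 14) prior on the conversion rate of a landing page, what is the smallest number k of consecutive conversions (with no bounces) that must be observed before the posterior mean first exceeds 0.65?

k = 26

After k conversions and 0 bounces the posterior is Beta(1+k, 14), with mean (1+k)/(1+14+k).
Set (1+k)/(15+k) > 0.65 and solve: k > (0.65·15 − 1)/(1 − 0.65) = 25.000.
The smallest integer exceeding 25.000 is 26, and checking k=26: (27)/(41) = 0.6585 > 0.65.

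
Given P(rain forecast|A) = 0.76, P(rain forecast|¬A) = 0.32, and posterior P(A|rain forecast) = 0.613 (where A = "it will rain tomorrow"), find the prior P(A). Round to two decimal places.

Bayes' rule in odds form gives O(A|E) = O(A)·[P(E|A)/P(E|¬A)], hence O(A) = O(A|E)/LR.
Posterior odds = 0.613/(1−0.613) = 1.5840. LR = 0.76/0.32 = 2.3750.
Prior odds = 1.5840/2.3750 = 0.6669, so P(A) = 0.6669/(1+0.6669) ≈ 0.40.

P(A) = 0.40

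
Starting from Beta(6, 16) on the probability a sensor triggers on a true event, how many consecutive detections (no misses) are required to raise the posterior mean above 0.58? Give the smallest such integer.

k = 17

After k detections and 0 misses the posterior is Beta(6+k, 16), with mean (6+k)/(6+16+k).
Set (6+k)/(22+k) > 0.58 and solve: k > (0.58·22 − 6)/(1 − 0.58) = 16.095.
The smallest integer exceeding 16.095 is 17.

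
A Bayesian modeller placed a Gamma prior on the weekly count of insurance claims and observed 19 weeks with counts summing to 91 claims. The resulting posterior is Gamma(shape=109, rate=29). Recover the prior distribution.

Gamma–Poisson conjugacy: posterior shape = α + Σxᵢ, posterior rate = β + n.
So α = 109 − 91 = 18 and β = 29 − 19 = 10.

Gamma(shape=18, rate=10)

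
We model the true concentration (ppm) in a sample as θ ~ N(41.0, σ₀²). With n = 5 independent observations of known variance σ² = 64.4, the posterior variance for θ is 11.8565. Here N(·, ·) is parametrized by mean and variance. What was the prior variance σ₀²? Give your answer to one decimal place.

For the Normal–Normal model with known σ², precisions add: τ_n = τ₀ + n/σ².
So 1/σ₀² = 1/11.8565 − 5/64.4 = 0.084342 − 0.077640 = 0.006702.
Hence σ₀² = 1/0.006702 ≈ 149.2.

σ₀² = 149.2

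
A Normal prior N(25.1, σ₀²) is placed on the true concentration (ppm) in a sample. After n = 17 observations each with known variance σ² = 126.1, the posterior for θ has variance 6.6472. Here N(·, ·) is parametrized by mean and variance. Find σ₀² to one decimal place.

For the Normal–Normal model with known σ², precisions add: τ_n = τ₀ + n/σ².
So 1/σ₀² = 1/6.6472 − 17/126.1 = 0.150439 − 0.134814 = 0.015625.
Hence σ₀² = 1/0.015625 ≈ 64.0.

σ₀² = 64.0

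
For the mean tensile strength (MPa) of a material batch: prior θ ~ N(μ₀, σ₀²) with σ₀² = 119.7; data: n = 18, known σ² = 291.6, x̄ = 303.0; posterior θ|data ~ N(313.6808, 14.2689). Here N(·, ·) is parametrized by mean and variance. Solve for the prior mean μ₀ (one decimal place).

The posterior mean is a precision-weighted average: μ_n = (τ₀μ₀ + τ_data·x̄)/(τ₀+τ_data), with τ₀=1/σ₀² and τ_data=n/σ².
Here τ₀ = 1/119.7 = 0.008354 and τ_data = 18/291.6 = 0.061728, so τ_n = 0.070082.
Rearranging for μ₀: μ₀ = (μ_n·τ_n − τ_data·x̄)/τ₀ = (313.6808·0.070082 − 0.061728·303.0) / 0.008354 = 3.279794/0.008354 ≈ 392.6.

μ₀ = 392.6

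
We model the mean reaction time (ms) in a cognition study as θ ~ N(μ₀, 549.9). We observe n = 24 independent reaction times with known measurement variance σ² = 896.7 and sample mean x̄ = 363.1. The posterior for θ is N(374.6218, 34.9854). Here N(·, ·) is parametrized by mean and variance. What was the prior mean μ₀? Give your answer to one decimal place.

With known observation variance, the Normal–Normal posterior has precision τ_n = τ₀ + n/σ² and mean μ_n = (τ₀μ₀ + (n/σ²)x̄)/τ_n.
Here τ₀ = 1/549.9 = 0.001819 and τ_data = 24/896.7 = 0.026765, so τ_n = 0.028584.
Rearranging for μ₀: μ₀ = (μ_n·τ_n − τ_data·x̄)/τ₀ = (374.6218·0.028584 − 0.026765·363.1) / 0.001819 = 0.989818/0.001819 ≈ 544.2.

μ₀ = 544.2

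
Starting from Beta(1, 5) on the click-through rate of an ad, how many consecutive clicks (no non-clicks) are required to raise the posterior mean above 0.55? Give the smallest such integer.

k = 6

After k clicks and 0 non-clicks the posterior is Beta(1+k, 5), with mean (1+k)/(1+5+k).
Set (1+k)/(6+k) > 0.55 and solve: k > (0.55·6 − 1)/(1 − 0.55) = 5.111.
The smallest integer exceeding 5.111 is 6.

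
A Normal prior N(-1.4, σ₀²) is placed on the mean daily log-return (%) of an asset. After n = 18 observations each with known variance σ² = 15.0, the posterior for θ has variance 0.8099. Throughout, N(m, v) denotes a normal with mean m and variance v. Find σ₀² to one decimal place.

σ₀² = 28.8

Posterior precision equals prior precision plus data precision: 1/σ_n² = 1/σ₀² + n/σ².
So 1/σ₀² = 1/0.8099 − 18/15.0 = 1.234720 − 1.200000 = 0.034720.
Hence σ₀² = 1/0.034720 ≈ 28.8.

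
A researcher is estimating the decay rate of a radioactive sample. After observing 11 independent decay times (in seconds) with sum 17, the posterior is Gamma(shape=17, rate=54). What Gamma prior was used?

For an exponential likelihood with a Gamma(α, β) prior on the rate, n observations with total T give posterior Gamma(α+n, β+T).
So α = 17 − 11 = 6 and β = 54 − 17 = 37.

Gamma(shape=6, rate=37)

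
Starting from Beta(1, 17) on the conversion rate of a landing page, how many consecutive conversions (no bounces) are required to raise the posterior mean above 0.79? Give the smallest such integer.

After k conversions and 0 bounces the posterior is Beta(1+k, 17), with mean (1+k)/(1+17+k).
Set (1+k)/(18+k) > 0.79 and solve: k > (0.79·18 − 1)/(1 − 0.79) = 62.952.
The smallest integer exceeding 62.952 is 63, and checking k=63: (64)/(81) = 0.7901 > 0.79.

k = 63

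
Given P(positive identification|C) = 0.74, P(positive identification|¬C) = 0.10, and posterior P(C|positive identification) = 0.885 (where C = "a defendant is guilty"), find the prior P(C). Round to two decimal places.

P(C) = 0.51

Bayes' rule in odds form gives O(C|E) = O(C)·[P(E|C)/P(E|¬C)], hence O(C) = O(C|E)/LR.
Posterior odds = 0.885/(1−0.885) = 7.6957. LR = 0.74/0.10 = 7.4000.
Prior odds = 7.6957/7.4000 = 1.0400, so P(C) = 1.0400/(1+1.0400) ≈ 0.51.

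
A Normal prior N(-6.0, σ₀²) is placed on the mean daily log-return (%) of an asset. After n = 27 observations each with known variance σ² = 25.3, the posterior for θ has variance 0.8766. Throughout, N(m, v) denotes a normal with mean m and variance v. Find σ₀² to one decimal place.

Posterior precision equals prior precision plus data precision: 1/σ_n² = 1/σ₀² + n/σ².
So 1/σ₀² = 1/0.8766 − 27/25.3 = 1.140771 − 1.067194 = 0.073577.
Hence σ₀² = 1/0.073577 ≈ 13.6.

σ₀² = 13.6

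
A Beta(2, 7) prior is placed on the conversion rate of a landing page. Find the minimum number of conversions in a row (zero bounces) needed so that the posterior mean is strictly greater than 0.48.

k = 5

After k conversions and 0 bounces the posterior is Beta(2+k, 7), with mean (2+k)/(2+7+k).
Set (2+k)/(9+k) > 0.48 and solve: k > (0.48·9 − 2)/(1 − 0.48) = 4.462.
The smallest integer exceeding 4.462 is 5.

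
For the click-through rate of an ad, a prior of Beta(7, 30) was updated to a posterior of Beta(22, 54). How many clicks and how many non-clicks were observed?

15 clicks and 24 non-clicks

Under Beta–binomial conjugacy the posterior parameters are (α+s, β+f).
So s = 22 − 7 = 15 and f = 54 − 30 = 24.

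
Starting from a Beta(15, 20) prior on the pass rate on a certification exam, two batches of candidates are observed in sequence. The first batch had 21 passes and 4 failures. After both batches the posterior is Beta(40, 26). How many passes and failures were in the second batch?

Sequential conjugate updates are equivalent to a single update on the pooled data, so total successes = posterior α − prior α and total failures = posterior β − prior β.
Total across both batches: 40−15=25 passes, 26−20=6 failures.
Subtract the first batch: 25−21=4 passes and 6−4=2 failures.

4 passes and 2 failures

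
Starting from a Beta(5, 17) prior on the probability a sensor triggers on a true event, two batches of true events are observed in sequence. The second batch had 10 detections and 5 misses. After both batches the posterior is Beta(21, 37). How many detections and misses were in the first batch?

6 detections and 15 misses

Sequential conjugate updates are equivalent to a single update on the pooled data, so total successes = posterior α − prior α and total failures = posterior β − prior β.
Total across both batches: 21−5=16 detections, 37−17=20 misses.
Subtract the second batch: 16−10=6 detections and 20−5=15 misses.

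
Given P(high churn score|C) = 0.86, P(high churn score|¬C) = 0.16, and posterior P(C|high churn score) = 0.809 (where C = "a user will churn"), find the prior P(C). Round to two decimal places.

P(C) = 0.44

In odds form, posterior odds = prior odds × likelihood ratio, so prior odds = posterior odds ÷ LR.
Posterior odds = 0.809/(1−0.809) = 4.2356. LR = 0.86/0.16 = 5.3750.
Prior odds = 4.2356/5.3750 = 0.7880, so P(C) = 0.7880/(1+0.7880) ≈ 0.44.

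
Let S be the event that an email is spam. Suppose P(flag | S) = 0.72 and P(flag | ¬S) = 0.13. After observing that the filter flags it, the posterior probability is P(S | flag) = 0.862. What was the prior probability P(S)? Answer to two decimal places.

Bayes' rule in odds form gives O(S|E) = O(S)·[P(E|S)/P(E|¬S)], hence O(S) = O(S|E)/LR.
Posterior odds = 0.862/(1−0.862) = 6.2464. LR = 0.72/0.13 = 5.5385.
Prior odds = 6.2464/5.5385 = 1.1278, so P(S) = 1.1278/(1+1.1278) ≈ 0.53.

P(S) = 0.53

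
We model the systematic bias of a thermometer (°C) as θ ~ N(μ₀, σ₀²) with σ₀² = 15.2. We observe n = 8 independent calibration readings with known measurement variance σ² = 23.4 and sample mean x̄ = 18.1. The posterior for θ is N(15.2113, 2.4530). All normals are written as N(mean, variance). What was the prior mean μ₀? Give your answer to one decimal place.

With known observation variance, the Normal–Normal posterior has precision τ_n = τ₀ + n/σ² and mean μ_n = (τ₀μ₀ + (n/σ²)x̄)/τ_n.
Here τ₀ = 1/15.2 = 0.065789 and τ_data = 8/23.4 = 0.341880, so τ_n = 0.407669.
Rearranging for μ₀: μ₀ = (μ_n·τ_n − τ_data·x̄)/τ₀ = (15.2113·0.407669 − 0.341880·18.1) / 0.065789 = 0.013147/0.065789 ≈ 0.2.

μ₀ = 0.2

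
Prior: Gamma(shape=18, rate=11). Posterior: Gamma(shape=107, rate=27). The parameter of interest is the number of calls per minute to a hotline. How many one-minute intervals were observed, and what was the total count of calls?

n = 16 one-minute intervals with total 89 calls

A Gamma(α, β) prior (rate parametrization) on a Poisson rate with n observations summing to S gives posterior Gamma(α+S, β+n).
Matching: Σxᵢ = 107 − 18 = 89 and n = 27 − 11 = 16.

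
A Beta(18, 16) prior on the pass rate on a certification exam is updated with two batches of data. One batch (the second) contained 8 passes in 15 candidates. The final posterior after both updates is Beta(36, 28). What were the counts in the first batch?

10 passes and 5 failures

Sequential conjugate updates are equivalent to a single update on the pooled data, so total successes = posterior α − prior α and total failures = posterior β − prior β.
Total across both batches: 36−18=18 passes, 28−16=12 failures.
Subtract the second batch: 18−8=10 passes and 12−7=5 failures.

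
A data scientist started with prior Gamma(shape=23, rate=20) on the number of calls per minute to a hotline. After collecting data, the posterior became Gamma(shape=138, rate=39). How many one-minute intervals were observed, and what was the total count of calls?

A Gamma(α, β) prior (rate parametrization) on a Poisson rate with n observations summing to S gives posterior Gamma(α+S, β+n).
Matching: Σxᵢ = 138 − 23 = 115 and n = 39 − 20 = 19.

n = 19 one-minute intervals with total 115 calls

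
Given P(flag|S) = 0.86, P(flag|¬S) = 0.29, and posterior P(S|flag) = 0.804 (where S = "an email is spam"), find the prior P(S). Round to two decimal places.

Bayes' rule in odds form gives O(S|E) = O(S)·[P(E|S)/P(E|¬S)], hence O(S) = O(S|E)/LR.
Posterior odds = 0.804/(1−0.804) = 4.1020. LR = 0.86/0.29 = 2.9655.
Prior odds = 4.1020/2.9655 = 1.3832, so P(S) = 1.3832/(1+1.3832) ≈ 0.58.

P(S) = 0.58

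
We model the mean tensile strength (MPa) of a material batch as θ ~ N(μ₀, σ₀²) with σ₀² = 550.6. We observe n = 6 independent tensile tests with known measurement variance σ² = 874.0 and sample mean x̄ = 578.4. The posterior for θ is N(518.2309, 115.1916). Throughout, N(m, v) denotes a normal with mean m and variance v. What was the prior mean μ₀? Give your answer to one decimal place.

μ₀ = 290.8

The posterior mean is a precision-weighted average: μ_n = (τ₀μ₀ + τ_data·x̄)/(τ₀+τ_data), with τ₀=1/σ₀² and τ_data=n/σ².
Here τ₀ = 1/550.6 = 0.001816 and τ_data = 6/874.0 = 0.006865, so τ_n = 0.008681.
Rearranging for μ₀: μ₀ = (μ_n·τ_n − τ_data·x̄)/τ₀ = (518.2309·0.008681 − 0.006865·578.4) / 0.001816 = 0.528046/0.001816 ≈ 290.8.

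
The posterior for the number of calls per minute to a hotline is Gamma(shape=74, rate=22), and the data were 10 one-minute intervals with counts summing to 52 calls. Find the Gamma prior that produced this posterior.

A Gamma(α, β) prior (rate parametrization) on a Poisson rate with n observations summing to S gives posterior Gamma(α+S, β+n).
So α = 74 − 52 = 22 and β = 22 − 10 = 12.

Gamma(shape=22, rate=12)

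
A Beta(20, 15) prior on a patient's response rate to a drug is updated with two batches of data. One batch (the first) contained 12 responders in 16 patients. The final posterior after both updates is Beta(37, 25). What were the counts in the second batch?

5 responders and 6 non-responders

Sequential conjugate updates are equivalent to a single update on the pooled data, so total successes = posterior α − prior α and total failures = posterior β − prior β.
Total across both batches: 37−20=17 responders, 25−15=10 non-responders.
Subtract the first batch: 17−12=5 responders and 10−4=6 non-responders.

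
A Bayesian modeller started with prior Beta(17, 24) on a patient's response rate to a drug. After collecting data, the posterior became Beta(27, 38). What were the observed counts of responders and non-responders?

10 responders and 14 non-responders

Under Beta–binomial conjugacy the posterior parameters are (α+s, β+f).
Match parameters: s=27−17=10, f=38−24=14.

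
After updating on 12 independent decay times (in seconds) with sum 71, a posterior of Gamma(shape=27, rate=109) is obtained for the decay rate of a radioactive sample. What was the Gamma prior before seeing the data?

Gamma(shape=15, rate=38)

For an exponential likelihood with a Gamma(α, β) prior on the rate, n observations with total T give posterior Gamma(α+n, β+T).
So α = 27 − 12 = 15 and β = 109 − 71 = 38.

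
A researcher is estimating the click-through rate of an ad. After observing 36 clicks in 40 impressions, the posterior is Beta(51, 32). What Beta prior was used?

Under Beta–binomial conjugacy the posterior parameters are (a+s, b+f).
So a = 51 − 36 = 15 and b = 32 − 4 = 28.

Beta(15, 28)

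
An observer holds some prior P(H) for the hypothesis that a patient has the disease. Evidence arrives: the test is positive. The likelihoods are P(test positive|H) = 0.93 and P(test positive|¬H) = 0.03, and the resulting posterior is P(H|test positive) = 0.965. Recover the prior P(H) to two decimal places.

In odds form, posterior odds = prior odds × likelihood ratio, so prior odds = posterior odds ÷ LR.
Posterior odds = 0.965/(1−0.965) = 27.5714. LR = 0.93/0.03 = 31.0000.
Prior odds = 27.5714/31.0000 = 0.8894, so P(H) = 0.8894/(1+0.8894) ≈ 0.47.

P(H) = 0.47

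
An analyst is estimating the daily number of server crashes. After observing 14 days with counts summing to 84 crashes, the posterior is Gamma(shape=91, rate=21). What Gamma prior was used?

Gamma(shape=7, rate=7)

Gamma–Poisson conjugacy: posterior shape = α + Σxᵢ, posterior rate = β + n.
So α = 91 − 84 = 7 and β = 21 − 14 = 7.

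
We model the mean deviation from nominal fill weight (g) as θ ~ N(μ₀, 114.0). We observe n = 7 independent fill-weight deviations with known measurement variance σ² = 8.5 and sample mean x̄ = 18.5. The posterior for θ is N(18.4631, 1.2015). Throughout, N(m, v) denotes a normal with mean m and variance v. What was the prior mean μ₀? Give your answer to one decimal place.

With known observation variance, the Normal–Normal posterior has precision τ_n = τ₀ + n/σ² and mean μ_n = (τ₀μ₀ + (n/σ²)x̄)/τ_n.
Here τ₀ = 1/114.0 = 0.008772 and τ_data = 7/8.5 = 0.823529, so τ_n = 0.832301.
Rearranging for μ₀: μ₀ = (μ_n·τ_n − τ_data·x̄)/τ₀ = (18.4631·0.832301 − 0.823529·18.5) / 0.008772 = 0.131570/0.008772 ≈ 15.0.

μ₀ = 15.0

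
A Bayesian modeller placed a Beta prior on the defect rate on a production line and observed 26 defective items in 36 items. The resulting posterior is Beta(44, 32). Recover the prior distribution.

Beta(18, 22)

Under Beta–binomial conjugacy the posterior parameters are (a+s, b+f).
So a = 44 − 26 = 18 and b = 32 − 10 = 22.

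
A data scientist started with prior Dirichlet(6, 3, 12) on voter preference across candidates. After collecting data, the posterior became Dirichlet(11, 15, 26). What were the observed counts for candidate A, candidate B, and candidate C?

For a Dirichlet(α) prior with multinomial counts c, the posterior is Dirichlet(α + c) componentwise.
Counts are posterior − prior componentwise: 11−6=5, 15−3=12, 26−12=14.

counts (5, 12, 14)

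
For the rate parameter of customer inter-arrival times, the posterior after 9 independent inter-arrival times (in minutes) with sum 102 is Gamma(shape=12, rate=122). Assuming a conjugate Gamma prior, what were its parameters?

For an exponential likelihood with a Gamma(α, β) prior on the rate, n observations with total T give posterior Gamma(α+n, β+T).
So α = 12 − 9 = 3 and β = 122 − 102 = 20.

Gamma(shape=3, rate=20)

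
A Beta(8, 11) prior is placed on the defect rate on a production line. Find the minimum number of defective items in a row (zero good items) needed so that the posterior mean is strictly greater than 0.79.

After k defective items and 0 good items the posterior is Beta(8+k, 11), with mean (8+k)/(8+11+k).
Set (8+k)/(19+k) > 0.79 and solve: k > (0.79·19 − 8)/(1 − 0.79) = 33.381.
The smallest integer exceeding 33.381 is 34.

k = 34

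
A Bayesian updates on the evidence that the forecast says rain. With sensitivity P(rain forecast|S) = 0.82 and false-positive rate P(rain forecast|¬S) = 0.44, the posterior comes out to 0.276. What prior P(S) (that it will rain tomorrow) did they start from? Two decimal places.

In odds form, posterior odds = prior odds × likelihood ratio, so prior odds = posterior odds ÷ LR.
Posterior odds = 0.276/(1−0.276) = 0.3812. LR = 0.82/0.44 = 1.8636.
Prior odds = 0.3812/1.8636 = 0.2046, so P(S) = 0.2046/(1+0.2046) ≈ 0.17.

P(S) = 0.17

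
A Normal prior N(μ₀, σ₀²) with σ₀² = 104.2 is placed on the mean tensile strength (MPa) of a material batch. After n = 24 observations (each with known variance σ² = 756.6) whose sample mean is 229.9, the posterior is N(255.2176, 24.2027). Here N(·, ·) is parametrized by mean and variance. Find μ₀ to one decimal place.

The posterior mean is a precision-weighted average: μ_n = (τ₀μ₀ + τ_data·x̄)/(τ₀+τ_data), with τ₀=1/σ₀² and τ_data=n/σ².
Here τ₀ = 1/104.2 = 0.009597 and τ_data = 24/756.6 = 0.031721, so τ_n = 0.041318.
Rearranging for μ₀: μ₀ = (μ_n·τ_n − τ_data·x̄)/τ₀ = (255.2176·0.041318 − 0.031721·229.9) / 0.009597 = 3.252423/0.009597 ≈ 338.9.

μ₀ = 338.9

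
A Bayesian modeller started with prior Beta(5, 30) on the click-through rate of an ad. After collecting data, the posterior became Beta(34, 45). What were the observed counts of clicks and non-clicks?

Beta is conjugate to the binomial likelihood: posterior = Beta(a+s, b+f).
So s = 34 − 5 = 29 and f = 45 − 30 = 15.

29 clicks and 15 non-clicks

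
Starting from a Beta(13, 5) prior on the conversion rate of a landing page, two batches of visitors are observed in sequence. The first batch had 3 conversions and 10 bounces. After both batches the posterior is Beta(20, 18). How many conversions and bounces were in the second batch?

Because Beta–binomial updating is additive in the counts, the combined data contributed (α_post−α_prior, β_post−β_prior) successes and failures.
Total across both batches: 20−13=7 conversions, 18−5=13 bounces.
Subtract the first batch: 7−3=4 conversions and 13−10=3 bounces.

4 conversions and 3 bounces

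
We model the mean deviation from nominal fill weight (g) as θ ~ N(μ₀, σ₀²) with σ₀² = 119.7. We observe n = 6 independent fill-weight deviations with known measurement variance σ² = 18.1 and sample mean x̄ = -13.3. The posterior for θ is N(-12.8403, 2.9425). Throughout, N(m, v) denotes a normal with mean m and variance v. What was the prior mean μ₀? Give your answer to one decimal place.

μ₀ = 5.4

The posterior mean is a precision-weighted average: μ_n = (τ₀μ₀ + τ_data·x̄)/(τ₀+τ_data), with τ₀=1/σ₀² and τ_data=n/σ².
Here τ₀ = 1/119.7 = 0.008354 and τ_data = 6/18.1 = 0.331492, so τ_n = 0.339846.
Rearranging for μ₀: μ₀ = (μ_n·τ_n − τ_data·x̄)/τ₀ = (-12.8403·0.339846 − 0.331492·-13.3) / 0.008354 = 0.045119/0.008354 ≈ 5.4.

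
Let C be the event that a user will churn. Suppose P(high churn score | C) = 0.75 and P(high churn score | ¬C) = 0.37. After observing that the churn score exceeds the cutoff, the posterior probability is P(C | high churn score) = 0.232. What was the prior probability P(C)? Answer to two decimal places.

In odds form, posterior odds = prior odds × likelihood ratio, so prior odds = posterior odds ÷ LR.
Posterior odds = 0.232/(1−0.232) = 0.3021. LR = 0.75/0.37 = 2.0270.
Prior odds = 0.3021/2.0270 = 0.1490, so P(C) = 0.1490/(1+0.1490) ≈ 0.13.

P(C) = 0.13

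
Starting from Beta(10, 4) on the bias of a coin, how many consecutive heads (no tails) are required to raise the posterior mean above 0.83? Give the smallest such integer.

After k heads and 0 tails the posterior is Beta(10+k, 4), with mean (10+k)/(10+4+k).
Set (10+k)/(14+k) > 0.83 and solve: k > (0.83·14 − 10)/(1 − 0.83) = 9.529.
The smallest integer exceeding 9.529 is 10, and checking k=10: (20)/(24) = 0.8333 > 0.83.

k = 10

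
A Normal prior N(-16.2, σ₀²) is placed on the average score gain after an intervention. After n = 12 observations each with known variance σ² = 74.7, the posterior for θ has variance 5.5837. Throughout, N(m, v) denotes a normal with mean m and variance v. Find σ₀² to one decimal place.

Posterior precision equals prior precision plus data precision: 1/σ_n² = 1/σ₀² + n/σ².
So 1/σ₀² = 1/5.5837 − 12/74.7 = 0.179093 − 0.160643 = 0.018450.
Hence σ₀² = 1/0.018450 ≈ 54.2.

σ₀² = 54.2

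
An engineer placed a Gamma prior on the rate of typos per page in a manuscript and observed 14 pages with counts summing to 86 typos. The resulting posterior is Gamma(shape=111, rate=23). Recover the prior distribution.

A Gamma(α, β) prior (rate parametrization) on a Poisson rate with n observations summing to S gives posterior Gamma(α+S, β+n).
So α = 111 − 86 = 25 and β = 23 − 14 = 9.

Gamma(shape=25, rate=9)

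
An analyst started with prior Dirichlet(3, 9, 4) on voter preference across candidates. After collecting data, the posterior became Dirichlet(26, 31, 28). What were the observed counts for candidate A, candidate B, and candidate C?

For a Dirichlet(α) prior with multinomial counts c, the posterior is Dirichlet(α + c) componentwise.
Counts are posterior − prior componentwise: 26−3=23, 31−9=22, 28−4=24.

counts (23, 22, 24)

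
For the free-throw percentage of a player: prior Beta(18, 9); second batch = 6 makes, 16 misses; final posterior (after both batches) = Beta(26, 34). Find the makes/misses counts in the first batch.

Because Beta–binomial updating is additive in the counts, the combined data contributed (α_post−α_prior, β_post−β_prior) successes and failures.
Total across both batches: 26−18=8 makes, 34−9=25 misses.
Subtract the second batch: 8−6=2 makes and 25−16=9 misses.

2 makes and 9 misses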